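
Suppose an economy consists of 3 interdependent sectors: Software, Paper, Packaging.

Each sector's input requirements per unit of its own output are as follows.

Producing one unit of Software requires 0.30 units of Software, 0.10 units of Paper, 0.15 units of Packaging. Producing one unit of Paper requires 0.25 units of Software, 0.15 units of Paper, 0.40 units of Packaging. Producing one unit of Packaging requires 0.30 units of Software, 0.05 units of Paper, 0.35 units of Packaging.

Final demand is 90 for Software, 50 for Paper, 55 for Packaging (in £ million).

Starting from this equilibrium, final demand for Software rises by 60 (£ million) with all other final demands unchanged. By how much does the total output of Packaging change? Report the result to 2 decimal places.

Δx_3 = 33.02

I − A =
  [   0.70    -0.25    -0.30]
  [  -0.10     0.85    -0.05]
  [  -0.15    -0.40     0.65]
Cofactors of I−A, C_ij = (−1)^(i+j)·(minor ij) (rows/columns in the sector order above):
  C_11 = (0.85)(0.65) − (-0.05)(-0.40) = 0.5325
  C_12 = −[(-0.10)(0.65) − (-0.05)(-0.15)] = 0.0725
  C_13 = (-0.10)(-0.40) − (0.85)(-0.15) = 0.1675
  C_21 = −[(-0.25)(0.65) − (-0.30)(-0.40)] = 0.2825
  C_22 = (0.70)(0.65) − (-0.30)(-0.15) = 0.4100
  C_23 = −[(0.70)(-0.40) − (-0.25)(-0.15)] = 0.3175
  C_31 = (-0.25)(-0.05) − (-0.30)(0.85) = 0.2675
  C_32 = −[(0.70)(-0.05) − (-0.30)(-0.10)] = 0.0650
  C_33 = (0.70)(0.85) − (-0.25)(-0.10) = 0.5700
det(I−A) = Σ_j (I−A)_1j·C_1j = (0.70)(0.5325) + (-0.25)(0.0725) + (-0.30)(0.1675) = 0.304375
adj(I−A) = Cᵀ =
  [ 0.5325   0.2825   0.2675]
  [ 0.0725   0.4100   0.0650]
  [ 0.1675   0.3175   0.5700]
(I − A)⁻¹ = adj(I−A) / det(I−A) ≈
  [   1.7495     0.9281     0.8789]
  [   0.2382     1.3470     0.2136]
  [   0.5503     1.0431     1.8727]
Δx = (I − A)⁻¹ Δd with Δd having +60 in the Software component and 0 elsewhere.
So Δx_3 = L_31 · (+60), where L_31 = adj(I−A)_31 / det(I−A) = 0.1675 / 0.304375.
Δx_3 = 0.1675 × (+60) / 0.304375 = 10.05 / 0.304375 ≈ 33.02.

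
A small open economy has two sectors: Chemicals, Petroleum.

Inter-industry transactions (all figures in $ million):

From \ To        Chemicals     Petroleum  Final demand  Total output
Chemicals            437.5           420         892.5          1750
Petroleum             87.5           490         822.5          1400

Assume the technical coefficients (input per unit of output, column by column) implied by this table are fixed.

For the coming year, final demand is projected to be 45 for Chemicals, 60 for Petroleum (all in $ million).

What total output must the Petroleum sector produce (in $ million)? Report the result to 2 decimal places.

Technical coefficients a_ij = z_ij / X_j:
  a_11 = 437.5/1750 = 0.25, a_21 = 87.5/1750 = 0.05
  a_12 = 420/1400 = 0.30, a_22 = 490/1400 = 0.35
I − A =
  [   0.75    -0.30]
  [  -0.05     0.65]
det(I−A) = (0.75)(0.65) − (-0.30)(-0.05) = 0.4725
adj(I−A) = [[0.65, 0.30], [0.05, 0.75]]
(I − A)⁻¹ = adj(I−A) / det(I−A) ≈
  [   1.3757     0.6349]
  [   0.1058     1.5873]
x = (I − A)⁻¹ d = adj(I−A)·d / det(I−A), with det(I−A) = 0.4725:
  x_1 = (0.65·45 + 0.30·60) / 0.4725 = 47.25 / 0.4725 = 100.00
  x_2 = (0.05·45 + 0.75·60) / 0.4725 = 47.25 / 0.4725 = 100.00

x_2 = 100.00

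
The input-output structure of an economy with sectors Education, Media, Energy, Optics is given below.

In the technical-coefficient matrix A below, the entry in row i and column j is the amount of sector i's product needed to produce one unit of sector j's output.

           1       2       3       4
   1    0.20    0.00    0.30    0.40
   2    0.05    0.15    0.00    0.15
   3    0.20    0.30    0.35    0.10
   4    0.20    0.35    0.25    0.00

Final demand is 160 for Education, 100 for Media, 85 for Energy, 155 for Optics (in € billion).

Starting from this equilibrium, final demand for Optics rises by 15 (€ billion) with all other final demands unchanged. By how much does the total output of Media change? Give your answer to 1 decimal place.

I − A =
  [   0.80     0.00    -0.30    -0.40]
  [  -0.05     0.85     0.00    -0.15]
  [  -0.20    -0.30     0.65    -0.10]
  [  -0.20    -0.35    -0.25     1.00]
Compute the cofactors C_ij = (−1)^(i+j)·(3×3 minor ij) of I−A; the adjugate is their transpose:
adj(I−A) = Cᵀ =
  [ 0.485875   0.221500   0.324250   0.260000]
  [ 0.058250   0.362000   0.059000   0.083500]
  [ 0.202250   0.272000   0.563000   0.178000]
  [ 0.168125   0.239000   0.226250   0.386500]
det(I−A) = Σ_j (I−A)_1j·C_1j = (0.80)(0.485875) + (0.00)(0.058250) + (-0.30)(0.202250) + (-0.40)(0.168125) = 0.260775
(I − A)⁻¹ = adj(I−A) / det(I−A) ≈
  [   1.8632     0.8494     1.2434     0.9970]
  [   0.2234     1.3882     0.2262     0.3202]
  [   0.7756     1.0430     2.1589     0.6826]
  [   0.6447     0.9165     0.8676     1.4821]
Δx = (I − A)⁻¹ Δd with Δd having +15 in the Optics component and 0 elsewhere.
So Δx_2 = L_24 · (+15), where L_24 = adj(I−A)_24 / det(I−A) = 0.083500 / 0.260775.
Δx_2 = 0.083500 × (+15) / 0.260775 = 1.2525 / 0.260775 ≈ 4.8.

Δx_2 = 4.8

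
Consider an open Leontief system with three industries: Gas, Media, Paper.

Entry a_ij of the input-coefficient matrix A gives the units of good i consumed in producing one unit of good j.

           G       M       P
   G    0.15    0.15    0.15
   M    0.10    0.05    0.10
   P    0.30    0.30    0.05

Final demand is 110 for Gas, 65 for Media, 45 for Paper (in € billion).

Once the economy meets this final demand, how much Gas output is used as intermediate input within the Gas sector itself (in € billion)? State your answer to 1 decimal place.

z_GG = 25.6

I − A =
  [   0.85    -0.15    -0.15]
  [  -0.10     0.95    -0.10]
  [  -0.30    -0.30     0.95]
Cofactors of I−A, C_ij = (−1)^(i+j)·(minor ij) (rows/columns in the sector order above):
  C_11 = (0.95)(0.95) − (-0.10)(-0.30) = 0.8725
  C_12 = −[(-0.10)(0.95) − (-0.10)(-0.30)] = 0.1250
  C_13 = (-0.10)(-0.30) − (0.95)(-0.30) = 0.3150
  C_21 = −[(-0.15)(0.95) − (-0.15)(-0.30)] = 0.1875
  C_22 = (0.85)(0.95) − (-0.15)(-0.30) = 0.7625
  C_23 = −[(0.85)(-0.30) − (-0.15)(-0.30)] = 0.3000
  C_31 = (-0.15)(-0.10) − (-0.15)(0.95) = 0.1575
  C_32 = −[(0.85)(-0.10) − (-0.15)(-0.10)] = 0.1000
  C_33 = (0.85)(0.95) − (-0.15)(-0.10) = 0.7925
det(I−A) = Σ_j (I−A)_1j·C_1j = (0.85)(0.8725) + (-0.15)(0.1250) + (-0.15)(0.3150) = 0.675625
adj(I−A) = Cᵀ =
  [ 0.8725   0.1875   0.1575]
  [ 0.1250   0.7625   0.1000]
  [ 0.3150   0.3000   0.7925]
(I − A)⁻¹ = adj(I−A) / det(I−A) ≈
  [   1.2914     0.2775     0.2331]
  [   0.1850     1.1286     0.1480]
  [   0.4662     0.4440     1.1730]
First solve x = (I − A)⁻¹ d = adj(I−A)·d / det(I−A); in particular x_G = (0.8725·110 + 0.1875·65 + 0.1575·45) / 0.675625 = 115.25 / 0.675625 ≈ 170.583.
Intermediate flow from G to G: z_GG = a_GG · x_G = 0.15 × 115.25 / 0.675625 = 17.2875 / 0.675625 ≈ 25.6.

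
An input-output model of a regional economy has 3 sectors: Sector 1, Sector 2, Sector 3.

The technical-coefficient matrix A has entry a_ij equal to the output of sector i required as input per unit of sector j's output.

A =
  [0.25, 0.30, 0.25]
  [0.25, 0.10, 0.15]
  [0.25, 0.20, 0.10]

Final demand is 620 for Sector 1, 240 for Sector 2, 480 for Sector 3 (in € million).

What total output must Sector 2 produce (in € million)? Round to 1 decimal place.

I − A =
  [   0.75    -0.30    -0.25]
  [  -0.25     0.90    -0.15]
  [  -0.25    -0.20     0.90]
Cofactors of I−A, C_ij = (−1)^(i+j)·(minor ij) (rows/columns in the sector order above):
  C_11 = (0.90)(0.90) − (-0.15)(-0.20) = 0.7800
  C_12 = −[(-0.25)(0.90) − (-0.15)(-0.25)] = 0.2625
  C_13 = (-0.25)(-0.20) − (0.90)(-0.25) = 0.2750
  C_21 = −[(-0.30)(0.90) − (-0.25)(-0.20)] = 0.3200
  C_22 = (0.75)(0.90) − (-0.25)(-0.25) = 0.6125
  C_23 = −[(0.75)(-0.20) − (-0.30)(-0.25)] = 0.2250
  C_31 = (-0.30)(-0.15) − (-0.25)(0.90) = 0.2700
  C_32 = −[(0.75)(-0.15) − (-0.25)(-0.25)] = 0.1750
  C_33 = (0.75)(0.90) − (-0.30)(-0.25) = 0.6000
det(I−A) = Σ_j (I−A)_1j·C_1j = (0.75)(0.7800) + (-0.30)(0.2625) + (-0.25)(0.2750) = 0.4375
adj(I−A) = Cᵀ =
  [ 0.7800   0.3200   0.2700]
  [ 0.2625   0.6125   0.1750]
  [ 0.2750   0.2250   0.6000]
(I − A)⁻¹ = adj(I−A) / det(I−A) ≈
  [   1.7829     0.7314     0.6171]
  [   0.6000     1.4000     0.4000]
  [   0.6286     0.5143     1.3714]
x = (I − A)⁻¹ d = adj(I−A)·d / det(I−A), with det(I−A) = 0.4375:
  x_1 = (0.7800·620 + 0.3200·240 + 0.2700·480) / 0.4375 = 690.00 / 0.4375 ≈ 1577.1
  x_2 = (0.2625·620 + 0.6125·240 + 0.1750·480) / 0.4375 = 393.75 / 0.4375 = 900.0
  x_3 = (0.2750·620 + 0.2250·240 + 0.6000·480) / 0.4375 = 512.50 / 0.4375 ≈ 1171.4

x_2 = 900.0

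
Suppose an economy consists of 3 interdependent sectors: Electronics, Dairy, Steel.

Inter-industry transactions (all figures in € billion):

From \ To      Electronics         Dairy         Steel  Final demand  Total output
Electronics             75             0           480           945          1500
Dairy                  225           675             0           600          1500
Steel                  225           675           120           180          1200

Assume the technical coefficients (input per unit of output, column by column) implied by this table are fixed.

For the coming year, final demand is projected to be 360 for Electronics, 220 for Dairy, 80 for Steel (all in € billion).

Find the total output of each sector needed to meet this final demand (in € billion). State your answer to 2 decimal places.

x_E = 573.80, x_D = 556.49, x_S = 462.77

Technical coefficients a_ij = z_ij / X_j:
  a_EE = 75/1500 = 0.05, a_DE = 225/1500 = 0.15, a_SE = 225/1500 = 0.15
  a_ED = 0/1500 = 0.00, a_DD = 675/1500 = 0.45, a_SD = 675/1500 = 0.45
  a_ES = 480/1200 = 0.40, a_DS = 0/1200 = 0.00, a_SS = 120/1200 = 0.10
I − A =
  [   0.95     0.00    -0.40]
  [  -0.15     0.55     0.00]
  [  -0.15    -0.45     0.90]
Cofactors of I−A, C_ij = (−1)^(i+j)·(minor ij) (rows/columns in the sector order above):
  C_11 = (0.55)(0.90) − (0.00)(-0.45) = 0.4950
  C_12 = −[(-0.15)(0.90) − (0.00)(-0.15)] = 0.1350
  C_13 = (-0.15)(-0.45) − (0.55)(-0.15) = 0.1500
  C_21 = −[(0.00)(0.90) − (-0.40)(-0.45)] = 0.1800
  C_22 = (0.95)(0.90) − (-0.40)(-0.15) = 0.7950
  C_23 = −[(0.95)(-0.45) − (0.00)(-0.15)] = 0.4275
  C_31 = (0.00)(0.00) − (-0.40)(0.55) = 0.2200
  C_32 = −[(0.95)(0.00) − (-0.40)(-0.15)] = 0.0600
  C_33 = (0.95)(0.55) − (0.00)(-0.15) = 0.5225
det(I−A) = Σ_j (I−A)_1j·C_1j = (0.95)(0.4950) + (0.00)(0.1350) + (-0.40)(0.1500) = 0.41025
adj(I−A) = Cᵀ =
  [ 0.4950   0.1800   0.2200]
  [ 0.1350   0.7950   0.0600]
  [ 0.1500   0.4275   0.5225]
(I − A)⁻¹ = adj(I−A) / det(I−A) ≈
  [   1.2066     0.4388     0.5363]
  [   0.3291     1.9378     0.1463]
  [   0.3656     1.0420     1.2736]
x = (I − A)⁻¹ d = adj(I−A)·d / det(I−A), with det(I−A) = 0.41025:
  x_E = (0.4950·360 + 0.1800·220 + 0.2200·80) / 0.41025 = 235.40 / 0.41025 ≈ 573.80
  x_D = (0.1350·360 + 0.7950·220 + 0.0600·80) / 0.41025 = 228.30 / 0.41025 ≈ 556.49
  x_S = (0.1500·360 + 0.4275·220 + 0.5225·80) / 0.41025 = 189.85 / 0.41025 ≈ 462.77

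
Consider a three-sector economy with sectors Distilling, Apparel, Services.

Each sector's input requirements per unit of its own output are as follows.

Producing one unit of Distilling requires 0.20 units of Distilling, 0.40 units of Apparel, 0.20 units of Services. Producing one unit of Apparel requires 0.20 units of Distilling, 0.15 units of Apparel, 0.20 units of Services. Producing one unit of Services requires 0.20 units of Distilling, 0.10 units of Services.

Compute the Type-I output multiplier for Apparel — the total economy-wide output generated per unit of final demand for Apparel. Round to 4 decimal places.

I − A =
  [   0.80    -0.20    -0.20]
  [  -0.40     0.85     0.00]
  [  -0.20    -0.20     0.90]
Cofactors of I−A, C_ij = (−1)^(i+j)·(minor ij) (rows/columns in the sector order above):
  C_11 = (0.85)(0.90) − (0.00)(-0.20) = 0.7650
  C_12 = −[(-0.40)(0.90) − (0.00)(-0.20)] = 0.3600
  C_13 = (-0.40)(-0.20) − (0.85)(-0.20) = 0.2500
  C_21 = −[(-0.20)(0.90) − (-0.20)(-0.20)] = 0.2200
  C_22 = (0.80)(0.90) − (-0.20)(-0.20) = 0.6800
  C_23 = −[(0.80)(-0.20) − (-0.20)(-0.20)] = 0.2000
  C_31 = (-0.20)(0.00) − (-0.20)(0.85) = 0.1700
  C_32 = −[(0.80)(0.00) − (-0.20)(-0.40)] = 0.0800
  C_33 = (0.80)(0.85) − (-0.20)(-0.40) = 0.6000
det(I−A) = Σ_j (I−A)_1j·C_1j = (0.80)(0.7650) + (-0.20)(0.3600) + (-0.20)(0.2500) = 0.4900
adj(I−A) = Cᵀ =
  [ 0.7650   0.2200   0.1700]
  [ 0.3600   0.6800   0.0800]
  [ 0.2500   0.2000   0.6000]
(I − A)⁻¹ = adj(I−A) / det(I−A) ≈
  [   1.56122     0.44898     0.34694]
  [   0.73469     1.38776     0.16327]
  [   0.51020     0.40816     1.22449]
The output multiplier for sector j is the column-j sum of the Leontief inverse (I − A)⁻¹ = adj(I−A) / det(I−A).
Column A of adj(I−A): (0.2200, 0.6800, 0.2000); det(I−A) = 0.4900.
m_A = (0.2200 + 0.6800 + 0.2000) / 0.4900 = 1.10 / 0.4900 ≈ 2.2449.

m_A = 2.2449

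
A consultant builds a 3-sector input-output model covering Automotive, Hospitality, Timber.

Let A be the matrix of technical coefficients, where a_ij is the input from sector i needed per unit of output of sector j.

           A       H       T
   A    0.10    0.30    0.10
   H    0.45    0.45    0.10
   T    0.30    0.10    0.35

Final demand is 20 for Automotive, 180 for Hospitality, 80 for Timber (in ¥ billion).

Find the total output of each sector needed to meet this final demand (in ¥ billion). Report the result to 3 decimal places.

x_A = 259.744, x_H = 600.769, x_T = 335.385

I − A =
  [   0.90    -0.30    -0.10]
  [  -0.45     0.55    -0.10]
  [  -0.30    -0.10     0.65]
Cofactors of I−A, C_ij = (−1)^(i+j)·(minor ij) (rows/columns in the sector order above):
  C_11 = (0.55)(0.65) − (-0.10)(-0.10) = 0.3475
  C_12 = −[(-0.45)(0.65) − (-0.10)(-0.30)] = 0.3225
  C_13 = (-0.45)(-0.10) − (0.55)(-0.30) = 0.2100
  C_21 = −[(-0.30)(0.65) − (-0.10)(-0.10)] = 0.2050
  C_22 = (0.90)(0.65) − (-0.10)(-0.30) = 0.5550
  C_23 = −[(0.90)(-0.10) − (-0.30)(-0.30)] = 0.1800
  C_31 = (-0.30)(-0.10) − (-0.10)(0.55) = 0.0850
  C_32 = −[(0.90)(-0.10) − (-0.10)(-0.45)] = 0.1350
  C_33 = (0.90)(0.55) − (-0.30)(-0.45) = 0.3600
det(I−A) = Σ_j (I−A)_1j·C_1j = (0.90)(0.3475) + (-0.30)(0.3225) + (-0.10)(0.2100) = 0.1950
adj(I−A) = Cᵀ =
  [ 0.3475   0.2050   0.0850]
  [ 0.3225   0.5550   0.1350]
  [ 0.2100   0.1800   0.3600]
(I − A)⁻¹ = adj(I−A) / det(I−A) ≈
  [   1.7821     1.0513     0.4359]
  [   1.6538     2.8462     0.6923]
  [   1.0769     0.9231     1.8462]
x = (I − A)⁻¹ d = adj(I−A)·d / det(I−A), with det(I−A) = 0.1950:
  x_A = (0.3475·20 + 0.2050·180 + 0.0850·80) / 0.1950 = 50.65 / 0.1950 ≈ 259.744
  x_H = (0.3225·20 + 0.5550·180 + 0.1350·80) / 0.1950 = 117.15 / 0.1950 ≈ 600.769
  x_T = (0.2100·20 + 0.1800·180 + 0.3600·80) / 0.1950 = 65.40 / 0.1950 ≈ 335.385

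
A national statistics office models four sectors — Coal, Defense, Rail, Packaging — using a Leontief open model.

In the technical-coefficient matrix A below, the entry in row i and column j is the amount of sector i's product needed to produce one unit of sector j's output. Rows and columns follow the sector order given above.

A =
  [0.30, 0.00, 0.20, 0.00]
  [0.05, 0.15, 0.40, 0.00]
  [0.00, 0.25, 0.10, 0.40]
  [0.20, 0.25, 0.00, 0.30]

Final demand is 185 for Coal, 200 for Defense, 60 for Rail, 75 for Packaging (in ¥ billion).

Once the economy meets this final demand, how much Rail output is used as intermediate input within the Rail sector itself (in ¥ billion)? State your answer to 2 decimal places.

z_RR = 34.27

I − A =
  [   0.70     0.00    -0.20     0.00]
  [  -0.05     0.85    -0.40     0.00]
  [   0.00    -0.25     0.90    -0.40]
  [  -0.20    -0.25     0.00     0.70]
Compute the cofactors C_ij = (−1)^(i+j)·(3×3 minor ij) of I−A; the adjugate is their transpose:
adj(I−A) = Cᵀ =
  [ 0.42550   0.05500   0.11900   0.06800]
  [ 0.06350   0.42500   0.20300   0.11600]
  [ 0.08175   0.19250   0.41650   0.23800]
  [ 0.14425   0.16750   0.10650   0.46300]
det(I−A) = Σ_j (I−A)_1j·C_1j = (0.70)(0.42550) + (0.00)(0.06350) + (-0.20)(0.08175) + (0.00)(0.14425) = 0.2815
(I − A)⁻¹ = adj(I−A) / det(I−A) ≈
  [   1.5115     0.1954     0.4227     0.2416]
  [   0.2256     1.5098     0.7211     0.4121]
  [   0.2904     0.6838     1.4796     0.8455]
  [   0.5124     0.5950     0.3783     1.6448]
First solve x = (I − A)⁻¹ d = adj(I−A)·d / det(I−A); in particular x_R = (0.08175·185 + 0.19250·200 + 0.41650·60 + 0.23800·75) / 0.2815 = 96.46375 / 0.2815 ≈ 342.6776.
Intermediate flow from R to R: z_RR = a_RR · x_R = 0.10 × 96.46375 / 0.2815 = 9.646375 / 0.2815 ≈ 34.27.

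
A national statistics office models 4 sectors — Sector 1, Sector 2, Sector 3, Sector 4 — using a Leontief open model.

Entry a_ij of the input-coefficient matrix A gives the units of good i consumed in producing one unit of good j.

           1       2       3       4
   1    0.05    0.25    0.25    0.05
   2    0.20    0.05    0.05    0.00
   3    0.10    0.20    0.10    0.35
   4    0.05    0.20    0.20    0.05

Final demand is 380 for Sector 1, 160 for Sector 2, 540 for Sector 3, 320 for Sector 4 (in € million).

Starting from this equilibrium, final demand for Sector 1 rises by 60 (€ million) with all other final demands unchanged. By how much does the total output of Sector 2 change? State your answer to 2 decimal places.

I − A =
  [   0.95    -0.25    -0.25    -0.05]
  [  -0.20     0.95    -0.05     0.00]
  [  -0.10    -0.20     0.90    -0.35]
  [  -0.05    -0.20    -0.20     0.95]
Compute the cofactors C_ij = (−1)^(i+j)·(3×3 minor ij) of I−A; the adjugate is their transpose:
adj(I−A) = Cᵀ =
  [ 0.732750   0.272250   0.247500   0.129750]
  [ 0.162625   0.714375   0.094500   0.043375]
  [ 0.158875   0.275625   0.805500   0.305125]
  [ 0.106250   0.222750   0.202500   0.722750]
det(I−A) = Σ_j (I−A)_1j·C_1j = (0.95)(0.732750) + (-0.25)(0.162625) + (-0.25)(0.158875) + (-0.05)(0.106250) = 0.610425
(I − A)⁻¹ = adj(I−A) / det(I−A) ≈
  [   1.2004     0.4460     0.4055     0.2126]
  [   0.2664     1.1703     0.1548     0.0711]
  [   0.2603     0.4515     1.3196     0.4999]
  [   0.1741     0.3649     0.3317     1.1840]
Δx = (I − A)⁻¹ Δd with Δd having +60 in the Sector 1 component and 0 elsewhere.
So Δx_2 = L_21 · (+60), where L_21 = adj(I−A)_21 / det(I−A) = 0.162625 / 0.610425.
Δx_2 = 0.162625 × (+60) / 0.610425 = 9.7575 / 0.610425 ≈ 15.98.

Δx_2 = 15.98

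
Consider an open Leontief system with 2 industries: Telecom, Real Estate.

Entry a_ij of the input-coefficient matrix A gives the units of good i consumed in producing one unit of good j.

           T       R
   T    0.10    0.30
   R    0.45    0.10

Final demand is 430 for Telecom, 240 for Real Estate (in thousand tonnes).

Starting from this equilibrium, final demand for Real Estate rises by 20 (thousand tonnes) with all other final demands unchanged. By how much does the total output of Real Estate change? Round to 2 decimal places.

I − A =
  [   0.90    -0.30]
  [  -0.45     0.90]
det(I−A) = (0.90)(0.90) − (-0.30)(-0.45) = 0.6750
adj(I−A) = [[0.90, 0.30], [0.45, 0.90]]
(I − A)⁻¹ = adj(I−A) / det(I−A) ≈
  [   1.3333     0.4444]
  [   0.6667     1.3333]
Δx = (I − A)⁻¹ Δd with Δd having +20 in the Real Estate component and 0 elsewhere.
So Δx_R = L_RR · (+20), where L_RR = adj(I−A)_RR / det(I−A) = 0.90 / 0.6750.
Δx_R = 0.90 × (+20) / 0.6750 = 18.00 / 0.6750 ≈ 26.67.

Δx_R = 26.67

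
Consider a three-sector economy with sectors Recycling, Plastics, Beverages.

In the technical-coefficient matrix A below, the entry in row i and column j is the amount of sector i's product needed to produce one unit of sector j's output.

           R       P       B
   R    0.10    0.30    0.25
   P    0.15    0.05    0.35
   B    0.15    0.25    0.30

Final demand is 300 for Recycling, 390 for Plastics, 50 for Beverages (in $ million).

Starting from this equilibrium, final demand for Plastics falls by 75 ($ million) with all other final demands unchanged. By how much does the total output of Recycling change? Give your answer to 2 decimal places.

Δx_R = -47.81

I − A =
  [   0.90    -0.30    -0.25]
  [  -0.15     0.95    -0.35]
  [  -0.15    -0.25     0.70]
Cofactors of I−A, C_ij = (−1)^(i+j)·(minor ij) (rows/columns in the sector order above):
  C_11 = (0.95)(0.70) − (-0.35)(-0.25) = 0.5775
  C_12 = −[(-0.15)(0.70) − (-0.35)(-0.15)] = 0.1575
  C_13 = (-0.15)(-0.25) − (0.95)(-0.15) = 0.1800
  C_21 = −[(-0.30)(0.70) − (-0.25)(-0.25)] = 0.2725
  C_22 = (0.90)(0.70) − (-0.25)(-0.15) = 0.5925
  C_23 = −[(0.90)(-0.25) − (-0.30)(-0.15)] = 0.2700
  C_31 = (-0.30)(-0.35) − (-0.25)(0.95) = 0.3425
  C_32 = −[(0.90)(-0.35) − (-0.25)(-0.15)] = 0.3525
  C_33 = (0.90)(0.95) − (-0.30)(-0.15) = 0.8100
det(I−A) = Σ_j (I−A)_1j·C_1j = (0.90)(0.5775) + (-0.30)(0.1575) + (-0.25)(0.1800) = 0.4275
adj(I−A) = Cᵀ =
  [ 0.5775   0.2725   0.3425]
  [ 0.1575   0.5925   0.3525]
  [ 0.1800   0.2700   0.8100]
(I − A)⁻¹ = adj(I−A) / det(I−A) ≈
  [   1.3509     0.6374     0.8012]
  [   0.3684     1.3860     0.8246]
  [   0.4211     0.6316     1.8947]
Δx = (I − A)⁻¹ Δd with Δd having -75 in the Plastics component and 0 elsewhere.
So Δx_R = L_RP · (-75), where L_RP = adj(I−A)_RP / det(I−A) = 0.2725 / 0.4275.
Δx_R = 0.2725 × (-75) / 0.4275 = -20.4375 / 0.4275 ≈ -47.81.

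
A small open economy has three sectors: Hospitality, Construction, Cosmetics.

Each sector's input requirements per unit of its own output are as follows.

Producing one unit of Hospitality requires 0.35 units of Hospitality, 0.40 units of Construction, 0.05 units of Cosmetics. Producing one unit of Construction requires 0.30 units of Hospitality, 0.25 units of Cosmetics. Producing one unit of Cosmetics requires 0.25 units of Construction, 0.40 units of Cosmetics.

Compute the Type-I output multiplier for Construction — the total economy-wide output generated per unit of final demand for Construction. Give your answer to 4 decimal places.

I − A =
  [   0.65    -0.30     0.00]
  [  -0.40     1.00    -0.25]
  [  -0.05    -0.25     0.60]
Cofactors of I−A, C_ij = (−1)^(i+j)·(minor ij) (rows/columns in the sector order above):
  C_11 = (1.00)(0.60) − (-0.25)(-0.25) = 0.5375
  C_12 = −[(-0.40)(0.60) − (-0.25)(-0.05)] = 0.2525
  C_13 = (-0.40)(-0.25) − (1.00)(-0.05) = 0.1500
  C_21 = −[(-0.30)(0.60) − (0.00)(-0.25)] = 0.1800
  C_22 = (0.65)(0.60) − (0.00)(-0.05) = 0.3900
  C_23 = −[(0.65)(-0.25) − (-0.30)(-0.05)] = 0.1775
  C_31 = (-0.30)(-0.25) − (0.00)(1.00) = 0.0750
  C_32 = −[(0.65)(-0.25) − (0.00)(-0.40)] = 0.1625
  C_33 = (0.65)(1.00) − (-0.30)(-0.40) = 0.5300
det(I−A) = Σ_j (I−A)_1j·C_1j = (0.65)(0.5375) + (-0.30)(0.2525) + (0.00)(0.1500) = 0.273625
adj(I−A) = Cᵀ =
  [ 0.5375   0.1800   0.0750]
  [ 0.2525   0.3900   0.1625]
  [ 0.1500   0.1775   0.5300]
(I − A)⁻¹ = adj(I−A) / det(I−A) ≈
  [   1.96437     0.65783     0.27410]
  [   0.92280     1.42531     0.59388]
  [   0.54820     0.64870     1.93696]
The output multiplier for sector j is the column-j sum of the Leontief inverse (I − A)⁻¹ = adj(I−A) / det(I−A).
Column 2 of adj(I−A): (0.1800, 0.3900, 0.1775); det(I−A) = 0.273625.
m_2 = (0.1800 + 0.3900 + 0.1775) / 0.273625 = 0.7475 / 0.273625 ≈ 2.7318.

m_2 = 2.7318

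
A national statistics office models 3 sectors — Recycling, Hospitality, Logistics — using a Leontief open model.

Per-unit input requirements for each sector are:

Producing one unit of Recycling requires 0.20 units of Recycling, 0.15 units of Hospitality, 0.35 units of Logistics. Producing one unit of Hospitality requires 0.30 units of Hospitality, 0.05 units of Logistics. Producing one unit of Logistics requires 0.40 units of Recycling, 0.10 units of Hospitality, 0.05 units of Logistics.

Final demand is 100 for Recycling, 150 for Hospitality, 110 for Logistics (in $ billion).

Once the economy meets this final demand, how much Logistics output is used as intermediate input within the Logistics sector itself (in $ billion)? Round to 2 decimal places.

z_LL = 10.87

I − A =
  [   0.80     0.00    -0.40]
  [  -0.15     0.70    -0.10]
  [  -0.35    -0.05     0.95]
Cofactors of I−A, C_ij = (−1)^(i+j)·(minor ij) (rows/columns in the sector order above):
  C_11 = (0.70)(0.95) − (-0.10)(-0.05) = 0.6600
  C_12 = −[(-0.15)(0.95) − (-0.10)(-0.35)] = 0.1775
  C_13 = (-0.15)(-0.05) − (0.70)(-0.35) = 0.2525
  C_21 = −[(0.00)(0.95) − (-0.40)(-0.05)] = 0.0200
  C_22 = (0.80)(0.95) − (-0.40)(-0.35) = 0.6200
  C_23 = −[(0.80)(-0.05) − (0.00)(-0.35)] = 0.0400
  C_31 = (0.00)(-0.10) − (-0.40)(0.70) = 0.2800
  C_32 = −[(0.80)(-0.10) − (-0.40)(-0.15)] = 0.1400
  C_33 = (0.80)(0.70) − (0.00)(-0.15) = 0.5600
det(I−A) = Σ_j (I−A)_1j·C_1j = (0.80)(0.6600) + (0.00)(0.1775) + (-0.40)(0.2525) = 0.4270
adj(I−A) = Cᵀ =
  [ 0.6600   0.0200   0.2800]
  [ 0.1775   0.6200   0.1400]
  [ 0.2525   0.0400   0.5600]
(I − A)⁻¹ = adj(I−A) / det(I−A) ≈
  [   1.5457     0.0468     0.6557]
  [   0.4157     1.4520     0.3279]
  [   0.5913     0.0937     1.3115]
First solve x = (I − A)⁻¹ d = adj(I−A)·d / det(I−A); in particular x_L = (0.2525·100 + 0.0400·150 + 0.5600·110) / 0.4270 = 92.85 / 0.4270 ≈ 217.4473.
Intermediate flow from L to L: z_LL = a_LL · x_L = 0.05 × 92.85 / 0.4270 = 4.6425 / 0.4270 ≈ 10.87.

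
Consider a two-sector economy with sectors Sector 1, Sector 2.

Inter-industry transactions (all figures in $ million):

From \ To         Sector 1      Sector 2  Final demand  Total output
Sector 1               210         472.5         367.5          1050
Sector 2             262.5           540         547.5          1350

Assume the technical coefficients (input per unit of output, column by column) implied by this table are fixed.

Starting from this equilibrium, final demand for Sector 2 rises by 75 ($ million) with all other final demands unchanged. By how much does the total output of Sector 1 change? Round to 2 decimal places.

Technical coefficients a_ij = z_ij / X_j:
  a_11 = 210/1050 = 0.20, a_21 = 262.5/1050 = 0.25
  a_12 = 472.5/1350 = 0.35, a_22 = 540/1350 = 0.40
I − A =
  [   0.80    -0.35]
  [  -0.25     0.60]
det(I−A) = (0.80)(0.60) − (-0.35)(-0.25) = 0.3925
adj(I−A) = [[0.60, 0.35], [0.25, 0.80]]
(I − A)⁻¹ = adj(I−A) / det(I−A) ≈
  [   1.5287     0.8917]
  [   0.6369     2.0382]
Δx = (I − A)⁻¹ Δd with Δd having +75 in the Sector 2 component and 0 elsewhere.
So Δx_1 = L_12 · (+75), where L_12 = adj(I−A)_12 / det(I−A) = 0.35 / 0.3925.
Δx_1 = 0.35 × (+75) / 0.3925 = 26.25 / 0.3925 ≈ 66.88.

Δx_1 = 66.88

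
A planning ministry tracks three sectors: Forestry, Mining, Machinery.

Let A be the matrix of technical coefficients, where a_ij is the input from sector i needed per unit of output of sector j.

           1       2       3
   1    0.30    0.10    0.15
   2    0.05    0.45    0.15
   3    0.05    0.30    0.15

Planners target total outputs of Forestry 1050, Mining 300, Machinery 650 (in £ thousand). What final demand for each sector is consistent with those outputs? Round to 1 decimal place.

I − A =
  [   0.70    -0.10    -0.15]
  [  -0.05     0.55    -0.15]
  [  -0.05    -0.30     0.85]
d = (I − A) x:
  d_1 = (+0.70)·1050 + (-0.10)·300 + (-0.15)·650 = 607.5
  d_2 = (-0.05)·1050 + (+0.55)·300 + (-0.15)·650 = 15.0
  d_3 = (-0.05)·1050 + (-0.30)·300 + (+0.85)·650 = 410.0

d_1 = 607.5, d_2 = 15.0, d_3 = 410.0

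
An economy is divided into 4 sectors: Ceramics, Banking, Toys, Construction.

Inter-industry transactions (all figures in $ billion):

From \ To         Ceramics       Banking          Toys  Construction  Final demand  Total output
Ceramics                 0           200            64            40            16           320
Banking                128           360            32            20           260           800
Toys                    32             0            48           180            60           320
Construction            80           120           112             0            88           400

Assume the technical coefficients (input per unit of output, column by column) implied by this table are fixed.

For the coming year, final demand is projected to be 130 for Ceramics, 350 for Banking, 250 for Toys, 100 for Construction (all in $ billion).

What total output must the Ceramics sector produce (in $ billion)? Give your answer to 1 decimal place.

Technical coefficients a_ij = z_ij / X_j:
  a_11 = 0/320 = 0.00, a_21 = 128/320 = 0.40, a_31 = 32/320 = 0.10, a_41 = 80/320 = 0.25
  a_12 = 200/800 = 0.25, a_22 = 360/800 = 0.45, a_32 = 0/800 = 0.00, a_42 = 120/800 = 0.15
  a_13 = 64/320 = 0.20, a_23 = 32/320 = 0.10, a_33 = 48/320 = 0.15, a_43 = 112/320 = 0.35
  a_14 = 40/400 = 0.10, a_24 = 20/400 = 0.05, a_34 = 180/400 = 0.45, a_44 = 0/400 = 0.00
I − A =
  [   1.00    -0.25    -0.20    -0.10]
  [  -0.40     0.55    -0.10    -0.05]
  [  -0.10     0.00     0.85    -0.45]
  [  -0.25    -0.15    -0.35     1.00]
Compute the cofactors C_ij = (−1)^(i+j)·(3×3 minor ij) of I−A; the adjugate is their transpose:
adj(I−A) = Cᵀ =
  [ 0.367750   0.199375   0.158625   0.118125]
  [ 0.310625   0.625250   0.211500   0.157500]
  [ 0.143125   0.122125   0.419625   0.209250]
  [ 0.188625   0.186375   0.218250   0.369000]
det(I−A) = Σ_j (I−A)_1j·C_1j = (1.00)(0.367750) + (-0.25)(0.310625) + (-0.20)(0.143125) + (-0.10)(0.188625) = 0.24260625
(I − A)⁻¹ = adj(I−A) / det(I−A) ≈
  [   1.5158     0.8218     0.6538     0.4869]
  [   1.2804     2.5772     0.8718     0.6492]
  [   0.5899     0.5034     1.7297     0.8625]
  [   0.7775     0.7682     0.8996     1.5210]
x = (I − A)⁻¹ d = adj(I−A)·d / det(I−A), with det(I−A) = 0.24260625:
  x_1 = (0.367750·130 + 0.199375·350 + 0.158625·250 + 0.118125·100) / 0.24260625 = 169.0575 / 0.24260625 ≈ 696.8
  x_2 = (0.310625·130 + 0.625250·350 + 0.211500·250 + 0.157500·100) / 0.24260625 = 327.84375 / 0.24260625 ≈ 1351.3
  x_3 = (0.143125·130 + 0.122125·350 + 0.419625·250 + 0.209250·100) / 0.24260625 = 187.18125 / 0.24260625 ≈ 771.5
  x_4 = (0.188625·130 + 0.186375·350 + 0.218250·250 + 0.369000·100) / 0.24260625 = 181.215 / 0.24260625 ≈ 747.0

x_1 = 696.8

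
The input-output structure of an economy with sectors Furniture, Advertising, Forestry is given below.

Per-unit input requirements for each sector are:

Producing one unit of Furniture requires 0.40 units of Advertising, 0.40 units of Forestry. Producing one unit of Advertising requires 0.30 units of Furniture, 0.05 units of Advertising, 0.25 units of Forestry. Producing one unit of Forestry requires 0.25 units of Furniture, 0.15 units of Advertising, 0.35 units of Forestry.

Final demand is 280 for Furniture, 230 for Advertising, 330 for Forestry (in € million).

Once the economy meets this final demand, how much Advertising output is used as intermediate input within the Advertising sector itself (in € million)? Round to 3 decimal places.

z_22 = 41.016

I − A =
  [   1.00    -0.30    -0.25]
  [  -0.40     0.95    -0.15]
  [  -0.40    -0.25     0.65]
Cofactors of I−A, C_ij = (−1)^(i+j)·(minor ij) (rows/columns in the sector order above):
  C_11 = (0.95)(0.65) − (-0.15)(-0.25) = 0.5800
  C_12 = −[(-0.40)(0.65) − (-0.15)(-0.40)] = 0.3200
  C_13 = (-0.40)(-0.25) − (0.95)(-0.40) = 0.4800
  C_21 = −[(-0.30)(0.65) − (-0.25)(-0.25)] = 0.2575
  C_22 = (1.00)(0.65) − (-0.25)(-0.40) = 0.5500
  C_23 = −[(1.00)(-0.25) − (-0.30)(-0.40)] = 0.3700
  C_31 = (-0.30)(-0.15) − (-0.25)(0.95) = 0.2825
  C_32 = −[(1.00)(-0.15) − (-0.25)(-0.40)] = 0.2500
  C_33 = (1.00)(0.95) − (-0.30)(-0.40) = 0.8300
det(I−A) = Σ_j (I−A)_1j·C_1j = (1.00)(0.5800) + (-0.30)(0.3200) + (-0.25)(0.4800) = 0.3640
adj(I−A) = Cᵀ =
  [ 0.5800   0.2575   0.2825]
  [ 0.3200   0.5500   0.2500]
  [ 0.4800   0.3700   0.8300]
(I − A)⁻¹ = adj(I−A) / det(I−A) ≈
  [   1.5934     0.7074     0.7761]
  [   0.8791     1.5110     0.6868]
  [   1.3187     1.0165     2.2802]
First solve x = (I − A)⁻¹ d = adj(I−A)·d / det(I−A); in particular x_2 = (0.3200·280 + 0.5500·230 + 0.2500·330) / 0.3640 = 298.60 / 0.3640 ≈ 820.32967.
Intermediate flow from 2 to 2: z_22 = a_22 · x_2 = 0.05 × 298.60 / 0.3640 = 14.93 / 0.3640 ≈ 41.016.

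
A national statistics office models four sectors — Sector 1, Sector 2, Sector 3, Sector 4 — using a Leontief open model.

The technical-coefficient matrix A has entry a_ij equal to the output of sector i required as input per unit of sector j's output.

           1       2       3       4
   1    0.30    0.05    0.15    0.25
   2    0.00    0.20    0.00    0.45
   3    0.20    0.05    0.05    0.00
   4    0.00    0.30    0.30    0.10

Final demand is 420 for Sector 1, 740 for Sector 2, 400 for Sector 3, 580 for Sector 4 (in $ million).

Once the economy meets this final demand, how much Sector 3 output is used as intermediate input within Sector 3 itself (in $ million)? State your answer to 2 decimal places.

z_33 = 40.88

I − A =
  [   0.70    -0.05    -0.15    -0.25]
  [   0.00     0.80     0.00    -0.45]
  [  -0.20    -0.05     0.95     0.00]
  [   0.00    -0.30    -0.30     0.90]
Compute the cofactors C_ij = (−1)^(i+j)·(3×3 minor ij) of I−A; the adjugate is their transpose:
adj(I−A) = Cᵀ =
  [ 0.54900   0.12450   0.15450   0.21475]
  [ 0.02700   0.55650   0.09450   0.28575]
  [ 0.11700   0.05550   0.40950   0.06025]
  [ 0.04800   0.20400   0.16800   0.50800]
det(I−A) = Σ_j (I−A)_1j·C_1j = (0.70)(0.54900) + (-0.05)(0.02700) + (-0.15)(0.11700) + (-0.25)(0.04800) = 0.3534
(I − A)⁻¹ = adj(I−A) / det(I−A) ≈
  [   1.5535     0.3523     0.4372     0.6077]
  [   0.0764     1.5747     0.2674     0.8086]
  [   0.3311     0.1570     1.1587     0.1705]
  [   0.1358     0.5772     0.4754     1.4375]
First solve x = (I − A)⁻¹ d = adj(I−A)·d / det(I−A); in particular x_3 = (0.11700·420 + 0.05550·740 + 0.40950·400 + 0.06025·580) / 0.3534 = 288.955 / 0.3534 ≈ 817.6429.
Intermediate flow from 3 to 3: z_33 = a_33 · x_3 = 0.05 × 288.955 / 0.3534 = 14.44775 / 0.3534 ≈ 40.88.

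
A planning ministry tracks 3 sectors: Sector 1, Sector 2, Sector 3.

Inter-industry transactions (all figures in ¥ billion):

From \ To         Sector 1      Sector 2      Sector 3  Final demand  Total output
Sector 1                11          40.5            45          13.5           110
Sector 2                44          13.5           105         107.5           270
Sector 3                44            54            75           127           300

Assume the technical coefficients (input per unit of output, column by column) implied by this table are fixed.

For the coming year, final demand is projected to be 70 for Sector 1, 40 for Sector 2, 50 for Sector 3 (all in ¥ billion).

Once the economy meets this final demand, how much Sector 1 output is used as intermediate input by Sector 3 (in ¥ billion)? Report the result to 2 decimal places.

Technical coefficients a_ij = z_ij / X_j:
  a_11 = 11/110 = 0.10, a_21 = 44/110 = 0.40, a_31 = 44/110 = 0.40
  a_12 = 40.5/270 = 0.15, a_22 = 13.5/270 = 0.05, a_32 = 54/270 = 0.20
  a_13 = 45/300 = 0.15, a_23 = 105/300 = 0.35, a_33 = 75/300 = 0.25
I − A =
  [   0.90    -0.15    -0.15]
  [  -0.40     0.95    -0.35]
  [  -0.40    -0.20     0.75]
Cofactors of I−A, C_ij = (−1)^(i+j)·(minor ij) (rows/columns in the sector order above):
  C_11 = (0.95)(0.75) − (-0.35)(-0.20) = 0.6425
  C_12 = −[(-0.40)(0.75) − (-0.35)(-0.40)] = 0.4400
  C_13 = (-0.40)(-0.20) − (0.95)(-0.40) = 0.4600
  C_21 = −[(-0.15)(0.75) − (-0.15)(-0.20)] = 0.1425
  C_22 = (0.90)(0.75) − (-0.15)(-0.40) = 0.6150
  C_23 = −[(0.90)(-0.20) − (-0.15)(-0.40)] = 0.2400
  C_31 = (-0.15)(-0.35) − (-0.15)(0.95) = 0.1950
  C_32 = −[(0.90)(-0.35) − (-0.15)(-0.40)] = 0.3750
  C_33 = (0.90)(0.95) − (-0.15)(-0.40) = 0.7950
det(I−A) = Σ_j (I−A)_1j·C_1j = (0.90)(0.6425) + (-0.15)(0.4400) + (-0.15)(0.4600) = 0.44325
adj(I−A) = Cᵀ =
  [ 0.6425   0.1425   0.1950]
  [ 0.4400   0.6150   0.3750]
  [ 0.4600   0.2400   0.7950]
(I − A)⁻¹ = adj(I−A) / det(I−A) ≈
  [   1.4495     0.3215     0.4399]
  [   0.9927     1.3875     0.8460]
  [   1.0378     0.5415     1.7936]
First solve x = (I − A)⁻¹ d = adj(I−A)·d / det(I−A); in particular x_3 = (0.4600·70 + 0.2400·40 + 0.7950·50) / 0.44325 = 81.55 / 0.44325 ≈ 183.9820.
Intermediate flow from 1 to 3: z_13 = a_13 · x_3 = 0.15 × 81.55 / 0.44325 = 12.2325 / 0.44325 ≈ 27.60.

z_13 = 27.60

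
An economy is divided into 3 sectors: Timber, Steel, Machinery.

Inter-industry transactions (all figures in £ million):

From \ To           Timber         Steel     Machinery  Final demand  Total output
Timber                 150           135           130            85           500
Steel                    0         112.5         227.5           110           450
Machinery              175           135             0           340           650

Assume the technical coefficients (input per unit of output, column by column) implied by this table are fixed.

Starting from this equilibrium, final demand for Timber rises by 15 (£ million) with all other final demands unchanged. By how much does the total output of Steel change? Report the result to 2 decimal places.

Technical coefficients a_ij = z_ij / X_j:
  a_TT = 150/500 = 0.30, a_ST = 0/500 = 0.00, a_MT = 175/500 = 0.35
  a_TS = 135/450 = 0.30, a_SS = 112.5/450 = 0.25, a_MS = 135/450 = 0.30
  a_TM = 130/650 = 0.20, a_SM = 227.5/650 = 0.35, a_MM = 0/650 = 0.00
I − A =
  [   0.70    -0.30    -0.20]
  [   0.00     0.75    -0.35]
  [  -0.35    -0.30     1.00]
Cofactors of I−A, C_ij = (−1)^(i+j)·(minor ij) (rows/columns in the sector order above):
  C_11 = (0.75)(1.00) − (-0.35)(-0.30) = 0.6450
  C_12 = −[(0.00)(1.00) − (-0.35)(-0.35)] = 0.1225
  C_13 = (0.00)(-0.30) − (0.75)(-0.35) = 0.2625
  C_21 = −[(-0.30)(1.00) − (-0.20)(-0.30)] = 0.3600
  C_22 = (0.70)(1.00) − (-0.20)(-0.35) = 0.6300
  C_23 = −[(0.70)(-0.30) − (-0.30)(-0.35)] = 0.3150
  C_31 = (-0.30)(-0.35) − (-0.20)(0.75) = 0.2550
  C_32 = −[(0.70)(-0.35) − (-0.20)(0.00)] = 0.2450
  C_33 = (0.70)(0.75) − (-0.30)(0.00) = 0.5250
det(I−A) = Σ_j (I−A)_1j·C_1j = (0.70)(0.6450) + (-0.30)(0.1225) + (-0.20)(0.2625) = 0.36225
adj(I−A) = Cᵀ =
  [ 0.6450   0.3600   0.2550]
  [ 0.1225   0.6300   0.2450]
  [ 0.2625   0.3150   0.5250]
(I − A)⁻¹ = adj(I−A) / det(I−A) ≈
  [   1.7805     0.9938     0.7039]
  [   0.3382     1.7391     0.6763]
  [   0.7246     0.8696     1.4493]
Δx = (I − A)⁻¹ Δd with Δd having +15 in the Timber component and 0 elsewhere.
So Δx_S = L_ST · (+15), where L_ST = adj(I−A)_ST / det(I−A) = 0.1225 / 0.36225.
Δx_S = 0.1225 × (+15) / 0.36225 = 1.8375 / 0.36225 ≈ 5.07.

Δx_S = 5.07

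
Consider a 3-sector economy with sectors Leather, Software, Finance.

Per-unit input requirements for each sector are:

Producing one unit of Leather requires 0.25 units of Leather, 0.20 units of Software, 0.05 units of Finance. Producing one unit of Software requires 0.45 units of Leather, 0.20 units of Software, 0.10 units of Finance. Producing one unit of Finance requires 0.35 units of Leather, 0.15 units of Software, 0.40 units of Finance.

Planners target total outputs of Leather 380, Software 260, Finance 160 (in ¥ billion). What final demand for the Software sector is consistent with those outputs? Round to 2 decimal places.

d_2 = 108.00

I − A =
  [   0.75    -0.45    -0.35]
  [  -0.20     0.80    -0.15]
  [  -0.05    -0.10     0.60]
d = (I − A) x:
  d_1 = (+0.75)·380 + (-0.45)·260 + (-0.35)·160 = 112.00
  d_2 = (-0.20)·380 + (+0.80)·260 + (-0.15)·160 = 108.00
  d_3 = (-0.05)·380 + (-0.10)·260 + (+0.60)·160 = 51.00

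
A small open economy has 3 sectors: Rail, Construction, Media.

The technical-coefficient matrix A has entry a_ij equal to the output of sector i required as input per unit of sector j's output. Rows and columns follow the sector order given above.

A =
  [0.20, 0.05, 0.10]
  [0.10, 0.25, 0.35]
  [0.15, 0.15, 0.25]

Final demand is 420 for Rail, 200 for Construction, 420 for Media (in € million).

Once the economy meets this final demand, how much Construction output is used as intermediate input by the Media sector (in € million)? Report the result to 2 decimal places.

z_CM = 296.07

I − A =
  [   0.80    -0.05    -0.10]
  [  -0.10     0.75    -0.35]
  [  -0.15    -0.15     0.75]
Cofactors of I−A, C_ij = (−1)^(i+j)·(minor ij) (rows/columns in the sector order above):
  C_11 = (0.75)(0.75) − (-0.35)(-0.15) = 0.5100
  C_12 = −[(-0.10)(0.75) − (-0.35)(-0.15)] = 0.1275
  C_13 = (-0.10)(-0.15) − (0.75)(-0.15) = 0.1275
  C_21 = −[(-0.05)(0.75) − (-0.10)(-0.15)] = 0.0525
  C_22 = (0.80)(0.75) − (-0.10)(-0.15) = 0.5850
  C_23 = −[(0.80)(-0.15) − (-0.05)(-0.15)] = 0.1275
  C_31 = (-0.05)(-0.35) − (-0.10)(0.75) = 0.0925
  C_32 = −[(0.80)(-0.35) − (-0.10)(-0.10)] = 0.2900
  C_33 = (0.80)(0.75) − (-0.05)(-0.10) = 0.5950
det(I−A) = Σ_j (I−A)_1j·C_1j = (0.80)(0.5100) + (-0.05)(0.1275) + (-0.10)(0.1275) = 0.388875
adj(I−A) = Cᵀ =
  [ 0.5100   0.0525   0.0925]
  [ 0.1275   0.5850   0.2900]
  [ 0.1275   0.1275   0.5950]
(I − A)⁻¹ = adj(I−A) / det(I−A) ≈
  [   1.3115     0.1350     0.2379]
  [   0.3279     1.5043     0.7457]
  [   0.3279     0.3279     1.5301]
First solve x = (I − A)⁻¹ d = adj(I−A)·d / det(I−A); in particular x_M = (0.1275·420 + 0.1275·200 + 0.5950·420) / 0.388875 = 328.95 / 0.388875 ≈ 845.9016.
Intermediate flow from C to M: z_CM = a_CM · x_M = 0.35 × 328.95 / 0.388875 = 115.1325 / 0.388875 ≈ 296.07.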